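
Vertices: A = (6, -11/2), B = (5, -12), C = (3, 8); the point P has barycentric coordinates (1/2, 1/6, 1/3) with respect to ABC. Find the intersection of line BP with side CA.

Line BP meets CA where the B-coordinate vanishes; zeroing P's B-weight and renormalizing leaves C, A-weights 1/3 : 1/2 → (2/5, 3/5).
So Q = (2/5)·C + (3/5)·A = (24/5, -1/10).

(24/5, -1/10)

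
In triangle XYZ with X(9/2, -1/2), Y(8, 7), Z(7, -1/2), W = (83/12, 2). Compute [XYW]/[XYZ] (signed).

[XYZ] = ½·((9/2)·(7−(-1/2)) + 8·(-1/2−(-1/2)) + 7·(-1/2−7)) = ½·(135/4 + 0 − 105/2) = -75/8.
[XYW] = ½·((9/2)·(7−2) + 8·(2−(-1/2)) + (83/12)·(-1/2−7)) = ½·(45/2 + 20 − 415/8) = -75/16, so the ratio is (-75/16)/(-75/8) = 1/2.

1/2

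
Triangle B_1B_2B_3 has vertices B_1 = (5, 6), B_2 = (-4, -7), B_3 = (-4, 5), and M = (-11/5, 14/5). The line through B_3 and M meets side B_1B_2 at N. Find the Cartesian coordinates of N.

(1/2, -1/2)

Barycentric coordinates of M with respect to B_1B_2B_3: (1/5, 1/5, 3/5).
On side B_1B_2 the B_3-coordinate is zero; dropping M's B_3-weight 3/5 and renormalizing the remaining 1/5 : 1/5 gives weights 1/2, 1/2 on B_1, B_2.
N = (1/2)·(5, 6) + (1/2)·(-4, -7) = (1/2, -1/2).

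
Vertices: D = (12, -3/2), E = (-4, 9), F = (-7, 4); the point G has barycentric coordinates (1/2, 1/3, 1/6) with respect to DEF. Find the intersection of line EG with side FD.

Line EG meets FD where the E-coordinate vanishes; zeroing G's E-weight and renormalizing leaves F, D-weights 1/6 : 1/2 → (1/4, 3/4).
So H = (1/4)·F + (3/4)·D = (29/4, -1/8).

(29/4, -1/8)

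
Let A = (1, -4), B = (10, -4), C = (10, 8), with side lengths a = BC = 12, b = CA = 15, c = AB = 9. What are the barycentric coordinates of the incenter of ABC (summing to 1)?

The incenter has barycentric coordinates proportional to the opposite side lengths: (12 : 15 : 9).
Normalizing by 12+15+9 = 36 gives (1/3, 5/12, 1/4).

(1/3, 5/12, 1/4)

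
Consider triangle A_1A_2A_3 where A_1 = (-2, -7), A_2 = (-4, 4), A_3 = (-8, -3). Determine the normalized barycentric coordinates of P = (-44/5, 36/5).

(-4/5, 1, 4/5)

Signed area of the reference triangle: [A_1A_2A_3] = ½·((-2)·(4−(-3)) + (-4)·(-3−(-7)) + (-8)·(-7−4)) = ½·(-14 − 16 + 88) = 29.
[PA_2A_3] = ½·((-44/5)·(4−(-3)) + (-4)·(-3−(36/5)) + (-8)·(36/5−4)) = ½·(-308/5 + 204/5 − 128/5) = -116/5, so the A_1-coordinate is (-116/5)/29 = -4/5.
[A_1PA_3] = ½·((-2)·(36/5−(-3)) + (-44/5)·(-3−(-7)) + (-8)·(-7−(36/5))) = ½·(-102/5 − 176/5 + 568/5) = 29, so the A_2-coordinate is 1.
[A_1A_2P] = ½·((-2)·(4−(36/5)) + (-4)·(36/5−(-7)) + (-44/5)·(-7−4)) = ½·(32/5 − 284/5 + 484/5) = 116/5, so the A_3-coordinate is 4/5.
Check: -4/5 + 1 + 4/5 = 1.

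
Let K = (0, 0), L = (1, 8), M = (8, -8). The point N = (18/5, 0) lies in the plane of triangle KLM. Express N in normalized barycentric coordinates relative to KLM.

(1/5, 2/5, 2/5)

Signed area of the reference triangle: [KLM] = ½·(0·(8−(-8)) + 1·(-8−0) + 8·(0−8)) = ½·(0 − 8 − 64) = -36.
[NLM] = ½·((18/5)·(8−(-8)) + 1·(-8−0) + 8·(0−8)) = ½·(288/5 − 8 − 64) = -36/5, so the K-coordinate is (-36/5)/(-36) = 1/5.
[KNM] = ½·(0·(0−(-8)) + (18/5)·(-8−0) + 8·(0−0)) = ½·(0 − 144/5 + 0) = -72/5, so the L-coordinate is 2/5.
[KLN] = ½·(0·(8−0) + 1·(0−0) + (18/5)·(0−8)) = ½·(0 + 0 − 144/5) = -72/5, so the M-coordinate is 2/5.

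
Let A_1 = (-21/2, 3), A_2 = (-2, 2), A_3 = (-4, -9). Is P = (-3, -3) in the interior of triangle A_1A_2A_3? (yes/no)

yes

Barycentric coordinates of P: (2/191, 102/191, 87/191).
The three coordinates are positive, positive, positive; a point is interior exactly when all three are positive.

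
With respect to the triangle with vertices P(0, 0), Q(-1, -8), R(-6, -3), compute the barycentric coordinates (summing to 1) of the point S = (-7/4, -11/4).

(1/2, 1/4, 1/4)

Signed area of the reference triangle: [PQR] = ½·(0·(-8−(-3)) + (-1)·(-3−0) + (-6)·(0−(-8))) = ½·(0 + 3 − 48) = -45/2.
[SQR] = ½·((-7/4)·(-8−(-3)) + (-1)·(-3−(-11/4)) + (-6)·(-11/4−(-8))) = ½·(35/4 + 1/4 − 63/2) = -45/4, so the P-coordinate is (-45/4)/(-45/2) = 1/2.
[PSR] = ½·(0·(-11/4−(-3)) + (-7/4)·(-3−0) + (-6)·(0−(-11/4))) = ½·(0 + 21/4 − 33/2) = -45/8, so the Q-coordinate is 1/4.
[PQS] = ½·(0·(-8−(-11/4)) + (-1)·(-11/4−0) + (-7/4)·(0−(-8))) = ½·(0 + 11/4 − 14) = -45/8, so the R-coordinate is 1/4.
Check: 1/2 + 1/4 + 1/4 = 1.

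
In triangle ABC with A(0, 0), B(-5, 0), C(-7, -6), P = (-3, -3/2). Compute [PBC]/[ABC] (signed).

1/2

[ABC] = ½·(0·(0−(-6)) + (-5)·(-6−0) + (-7)·(0−0)) = ½·(0 + 30 + 0) = 15.
[PBC] = ½·((-3)·(0−(-6)) + (-5)·(-6−(-3/2)) + (-7)·(-3/2−0)) = ½·(-18 + 45/2 + 21/2) = 15/2, so the ratio is (15/2)/15 = 1/2.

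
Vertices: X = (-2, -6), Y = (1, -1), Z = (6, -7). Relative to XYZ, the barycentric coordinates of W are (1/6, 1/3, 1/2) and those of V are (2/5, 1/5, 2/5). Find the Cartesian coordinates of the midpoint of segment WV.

Barycentric coordinates of the midpoint are the average: (17/60, 4/15, 9/20).
Converting: (17/60)·X + (4/15)·Y + (9/20)·Z = (12/5, -307/60).

(12/5, -307/60)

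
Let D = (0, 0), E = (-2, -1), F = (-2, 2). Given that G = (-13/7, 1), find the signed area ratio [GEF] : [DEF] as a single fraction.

[DEF] = ½·(0·(-1−2) + (-2)·(2−0) + (-2)·(0−(-1))) = ½·(0 − 4 − 2) = -3.
[GEF] = ½·((-13/7)·(-1−2) + (-2)·(2−1) + (-2)·(1−(-1))) = ½·(39/7 − 2 − 4) = -3/14, so the ratio is (-3/14)/(-3) = 1/14.

1/14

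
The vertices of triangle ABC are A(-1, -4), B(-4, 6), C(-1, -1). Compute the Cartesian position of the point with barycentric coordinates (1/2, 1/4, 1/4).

P = (1/2)·A + (1/4)·B + (1/4)·C.
x-coordinate: (1/2)·(-1) + (1/4)·(-4) + (1/4)·(-1) = -7/4.
y-coordinate: (1/2)·(-4) + (1/4)·6 + (1/4)·(-1) = -3/4.

(-7/4, -3/4)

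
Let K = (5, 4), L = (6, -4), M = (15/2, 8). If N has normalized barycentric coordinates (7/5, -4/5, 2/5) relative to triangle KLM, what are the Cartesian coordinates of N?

N = (7/5)·K + (-4/5)·L + (2/5)·M.
x-coordinate: (7/5)·5 + (-4/5)·6 + (2/5)·(15/2) = 26/5.
y-coordinate: (7/5)·4 + (-4/5)·(-4) + (2/5)·8 = 12.

(26/5, 12)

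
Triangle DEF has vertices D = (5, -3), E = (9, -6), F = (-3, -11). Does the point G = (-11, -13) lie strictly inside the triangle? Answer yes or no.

no

Barycentric coordinates of G: (2/7, -6/7, 11/7).
The three coordinates are positive, negative, positive; a point is interior exactly when all three are positive.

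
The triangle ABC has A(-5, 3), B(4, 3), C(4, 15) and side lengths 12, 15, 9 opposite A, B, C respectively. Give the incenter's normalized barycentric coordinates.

The incenter has barycentric coordinates proportional to the opposite side lengths: (12 : 15 : 9).
Normalizing by 12+15+9 = 36 gives (1/3, 5/12, 1/4).

(1/3, 5/12, 1/4)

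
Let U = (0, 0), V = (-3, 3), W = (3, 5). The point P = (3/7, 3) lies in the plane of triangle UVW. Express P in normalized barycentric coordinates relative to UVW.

Signed area of the reference triangle: [UVW] = ½·(0·(3−5) + (-3)·(5−0) + 3·(0−3)) = ½·(0 − 15 − 9) = -12.
[PVW] = ½·((3/7)·(3−5) + (-3)·(5−3) + 3·(3−3)) = ½·(-6/7 − 6 + 0) = -24/7, so the U-coordinate is (-24/7)/(-12) = 2/7.
[UPW] = ½·(0·(3−5) + (3/7)·(5−0) + 3·(0−3)) = ½·(0 + 15/7 − 9) = -24/7, so the V-coordinate is 2/7.
[UVP] = ½·(0·(3−3) + (-3)·(3−0) + (3/7)·(0−3)) = ½·(0 − 9 − 9/7) = -36/7, so the W-coordinate is 3/7.
Check: 2/7 + 2/7 + 3/7 = 1.

(2/7, 2/7, 3/7)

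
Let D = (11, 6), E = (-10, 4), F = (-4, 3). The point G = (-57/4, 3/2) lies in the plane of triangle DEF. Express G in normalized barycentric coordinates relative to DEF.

Signed area of the reference triangle: [DEF] = ½·(11·(4−3) + (-10)·(3−6) + (-4)·(6−4)) = ½·(11 + 30 − 8) = 33/2.
[GEF] = ½·((-57/4)·(4−3) + (-10)·(3−(3/2)) + (-4)·(3/2−4)) = ½·(-57/4 − 15 + 10) = -77/8, so the D-coordinate is (-77/8)/(33/2) = -7/12.
[DGF] = ½·(11·(3/2−3) + (-57/4)·(3−6) + (-4)·(6−(3/2))) = ½·(-33/2 + 171/4 − 18) = 33/8, so the E-coordinate is 1/4.
[DEG] = ½·(11·(4−(3/2)) + (-10)·(3/2−6) + (-57/4)·(6−4)) = ½·(55/2 + 45 − 57/2) = 22, so the F-coordinate is 4/3.
Check: -7/12 + 1/4 + 4/3 = 1.

(-7/12, 1/4, 4/3)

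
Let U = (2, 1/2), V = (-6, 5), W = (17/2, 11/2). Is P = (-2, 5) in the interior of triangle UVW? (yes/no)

Barycentric coordinates of P: (8/277, 197/277, 72/277).
The three coordinates are positive, positive, positive; a point is interior exactly when all three are positive.

yes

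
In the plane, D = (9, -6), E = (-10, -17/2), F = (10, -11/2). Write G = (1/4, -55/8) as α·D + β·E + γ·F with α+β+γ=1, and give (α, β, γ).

(-1/4, 1/2, 3/4)

Signed area of the reference triangle: [DEF] = ½·(9·(-17/2−(-11/2)) + (-10)·(-11/2−(-6)) + 10·(-6−(-17/2))) = ½·(-27 − 5 + 25) = -7/2.
[GEF] = ½·((1/4)·(-17/2−(-11/2)) + (-10)·(-11/2−(-55/8)) + 10·(-55/8−(-17/2))) = ½·(-3/4 − 55/4 + 65/4) = 7/8, so the D-coordinate is (7/8)/(-7/2) = -1/4.
[DGF] = ½·(9·(-55/8−(-11/2)) + (1/4)·(-11/2−(-6)) + 10·(-6−(-55/8))) = ½·(-99/8 + 1/8 + 35/4) = -7/4, so the E-coordinate is 1/2.
[DEG] = ½·(9·(-17/2−(-55/8)) + (-10)·(-55/8−(-6)) + (1/4)·(-6−(-17/2))) = ½·(-117/8 + 35/4 + 5/8) = -21/8, so the F-coordinate is 3/4.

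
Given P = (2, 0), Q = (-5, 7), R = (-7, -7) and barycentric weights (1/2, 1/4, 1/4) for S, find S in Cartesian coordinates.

(-2, 0)

S = (1/2)·P + (1/4)·Q + (1/4)·R.
x-coordinate: (1/2)·2 + (1/4)·(-5) + (1/4)·(-7) = -2.
y-coordinate: (1/2)·0 + (1/4)·7 + (1/4)·(-7) = 0.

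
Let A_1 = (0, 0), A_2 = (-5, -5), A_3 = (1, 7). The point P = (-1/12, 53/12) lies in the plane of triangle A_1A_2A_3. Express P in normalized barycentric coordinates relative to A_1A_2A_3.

(1/12, 1/6, 3/4)

Signed area of the reference triangle: [A_1A_2A_3] = ½·(0·(-5−7) + (-5)·(7−0) + 1·(0−(-5))) = ½·(0 − 35 + 5) = -15.
[PA_2A_3] = ½·((-1/12)·(-5−7) + (-5)·(7−(53/12)) + 1·(53/12−(-5))) = ½·(1 − 155/12 + 113/12) = -5/4, so the A_1-coordinate is (-5/4)/(-15) = 1/12.
[A_1PA_3] = ½·(0·(53/12−7) + (-1/12)·(7−0) + 1·(0−(53/12))) = ½·(0 − 7/12 − 53/12) = -5/2, so the A_2-coordinate is 1/6.
[A_1A_2P] = ½·(0·(-5−(53/12)) + (-5)·(53/12−0) + (-1/12)·(0−(-5))) = ½·(0 − 265/12 − 5/12) = -45/4, so the A_3-coordinate is 3/4.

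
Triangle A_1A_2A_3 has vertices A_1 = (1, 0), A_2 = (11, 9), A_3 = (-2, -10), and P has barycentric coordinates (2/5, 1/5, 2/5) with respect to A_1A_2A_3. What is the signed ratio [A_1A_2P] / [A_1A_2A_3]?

2/5

The signed ratio [A_1A_2P]/[A_1A_2A_3] equals the barycentric coordinate of P at vertex A_3, which is 2/5.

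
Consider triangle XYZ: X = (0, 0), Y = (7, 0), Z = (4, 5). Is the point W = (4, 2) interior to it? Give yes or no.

yes

Barycentric coordinates of W: (9/35, 12/35, 2/5).
The three coordinates are positive, positive, positive; a point is interior exactly when all three are positive.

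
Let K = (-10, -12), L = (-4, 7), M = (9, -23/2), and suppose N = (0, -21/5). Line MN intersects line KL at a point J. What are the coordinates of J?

(-6, 2/3)

Barycentric coordinates of N with respect to KLM: (1/5, 2/5, 2/5).
On side KL the M-coordinate is zero; dropping N's M-weight 2/5 and renormalizing the remaining 1/5 : 2/5 gives weights 1/3, 2/3 on K, L.
J = (1/3)·(-10, -12) + (2/3)·(-4, 7) = (-6, 2/3).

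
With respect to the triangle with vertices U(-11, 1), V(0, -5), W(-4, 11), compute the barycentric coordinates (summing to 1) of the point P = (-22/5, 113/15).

Signed area of the reference triangle: [UVW] = ½·((-11)·(-5−11) + 0·(11−1) + (-4)·(1−(-5))) = ½·(176 + 0 − 24) = 76.
[PVW] = ½·((-22/5)·(-5−11) + 0·(11−(113/15)) + (-4)·(113/15−(-5))) = ½·(352/5 + 0 − 752/15) = 152/15, so the U-coordinate is (152/15)/76 = 2/15.
[UPW] = ½·((-11)·(113/15−11) + (-22/5)·(11−1) + (-4)·(1−(113/15))) = ½·(572/15 − 44 + 392/15) = 152/15, so the V-coordinate is 2/15.
[UVP] = ½·((-11)·(-5−(113/15)) + 0·(113/15−1) + (-22/5)·(1−(-5))) = ½·(2068/15 + 0 − 132/5) = 836/15, so the W-coordinate is 11/15.

(2/15, 2/15, 11/15)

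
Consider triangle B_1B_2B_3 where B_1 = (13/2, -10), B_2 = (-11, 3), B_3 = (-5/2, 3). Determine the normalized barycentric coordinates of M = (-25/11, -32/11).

(5/11, 5/11, 1/11)

Signed area of the reference triangle: [B_1B_2B_3] = ½·((13/2)·(3−3) + (-11)·(3−(-10)) + (-5/2)·(-10−3)) = ½·(0 − 143 + 65/2) = -221/4.
[MB_2B_3] = ½·((-25/11)·(3−3) + (-11)·(3−(-32/11)) + (-5/2)·(-32/11−3)) = ½·(0 − 65 + 325/22) = -1105/44, so the B_1-coordinate is (-1105/44)/(-221/4) = 5/11.
[B_1MB_3] = ½·((13/2)·(-32/11−3) + (-25/11)·(3−(-10)) + (-5/2)·(-10−(-32/11))) = ½·(-845/22 − 325/11 + 195/11) = -1105/44, so the B_2-coordinate is 5/11.
[B_1B_2M] = ½·((13/2)·(3−(-32/11)) + (-11)·(-32/11−(-10)) + (-25/11)·(-10−3)) = ½·(845/22 − 78 + 325/11) = -221/44, so the B_3-coordinate is 1/11.
Check: 5/11 + 5/11 + 1/11 = 1.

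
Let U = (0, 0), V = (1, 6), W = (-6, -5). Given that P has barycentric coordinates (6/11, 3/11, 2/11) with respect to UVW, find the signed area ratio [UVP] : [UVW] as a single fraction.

2/11

The signed ratio [UVP]/[UVW] equals the barycentric coordinate of P at vertex W, which is 2/11.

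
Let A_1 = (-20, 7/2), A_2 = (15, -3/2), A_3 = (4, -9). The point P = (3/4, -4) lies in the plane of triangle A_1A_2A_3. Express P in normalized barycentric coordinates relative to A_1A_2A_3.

(1/4, 1/4, 1/2)

Signed area of the reference triangle: [A_1A_2A_3] = ½·((-20)·(-3/2−(-9)) + 15·(-9−(7/2)) + 4·(7/2−(-3/2))) = ½·(-150 − 375/2 + 20) = -635/4.
[PA_2A_3] = ½·((3/4)·(-3/2−(-9)) + 15·(-9−(-4)) + 4·(-4−(-3/2))) = ½·(45/8 − 75 − 10) = -635/16, so the A_1-coordinate is (-635/16)/(-635/4) = 1/4.
[A_1PA_3] = ½·((-20)·(-4−(-9)) + (3/4)·(-9−(7/2)) + 4·(7/2−(-4))) = ½·(-100 − 75/8 + 30) = -635/16, so the A_2-coordinate is 1/4.
[A_1A_2P] = ½·((-20)·(-3/2−(-4)) + 15·(-4−(7/2)) + (3/4)·(7/2−(-3/2))) = ½·(-50 − 225/2 + 15/4) = -635/8, so the A_3-coordinate is 1/2.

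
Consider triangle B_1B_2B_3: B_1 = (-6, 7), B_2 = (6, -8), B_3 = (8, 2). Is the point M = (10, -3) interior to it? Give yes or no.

no

Barycentric coordinates of M: (-1/5, 2/5, 4/5).
The three coordinates are negative, positive, positive; a point is interior exactly when all three are positive.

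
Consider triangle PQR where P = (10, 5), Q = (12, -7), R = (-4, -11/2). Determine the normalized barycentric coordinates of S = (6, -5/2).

Signed area of the reference triangle: [PQR] = ½·(10·(-7−(-11/2)) + 12·(-11/2−5) + (-4)·(5−(-7))) = ½·(-15 − 126 − 48) = -189/2.
[SQR] = ½·(6·(-7−(-11/2)) + 12·(-11/2−(-5/2)) + (-4)·(-5/2−(-7))) = ½·(-9 − 36 − 18) = -63/2, so the P-coordinate is (-63/2)/(-189/2) = 1/3.
[PSR] = ½·(10·(-5/2−(-11/2)) + 6·(-11/2−5) + (-4)·(5−(-5/2))) = ½·(30 − 63 − 30) = -63/2, so the Q-coordinate is 1/3.
[PQS] = ½·(10·(-7−(-5/2)) + 12·(-5/2−5) + 6·(5−(-7))) = ½·(-45 − 90 + 72) = -63/2, so the R-coordinate is 1/3.

(1/3, 1/3, 1/3)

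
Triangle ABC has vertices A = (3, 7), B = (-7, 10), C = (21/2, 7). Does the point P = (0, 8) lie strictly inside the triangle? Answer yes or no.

Barycentric coordinates of P: (28/45, 1/3, 2/45).
The three coordinates are positive, positive, positive; a point is interior exactly when all three are positive.

yes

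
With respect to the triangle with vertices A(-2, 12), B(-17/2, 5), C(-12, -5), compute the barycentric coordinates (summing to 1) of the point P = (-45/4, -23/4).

(1/4, -1/2, 5/4)

Signed area of the reference triangle: [ABC] = ½·((-2)·(5−(-5)) + (-17/2)·(-5−12) + (-12)·(12−5)) = ½·(-20 + 289/2 − 84) = 81/4.
[PBC] = ½·((-45/4)·(5−(-5)) + (-17/2)·(-5−(-23/4)) + (-12)·(-23/4−5)) = ½·(-225/2 − 51/8 + 129) = 81/16, so the A-coordinate is (81/16)/(81/4) = 1/4.
[APC] = ½·((-2)·(-23/4−(-5)) + (-45/4)·(-5−12) + (-12)·(12−(-23/4))) = ½·(3/2 + 765/4 − 213) = -81/8, so the B-coordinate is -1/2.
[ABP] = ½·((-2)·(5−(-23/4)) + (-17/2)·(-23/4−12) + (-45/4)·(12−5)) = ½·(-43/2 + 1207/8 − 315/4) = 405/16, so the C-coordinate is 5/4.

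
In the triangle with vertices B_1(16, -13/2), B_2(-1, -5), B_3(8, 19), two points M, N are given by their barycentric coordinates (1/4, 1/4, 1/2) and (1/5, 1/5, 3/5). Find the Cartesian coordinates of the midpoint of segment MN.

Barycentric coordinates of the midpoint are the average: (9/40, 9/40, 11/20).
Converting: (9/40)·B_1 + (9/40)·B_2 + (11/20)·B_3 = (311/40, 629/80).

(311/40, 629/80)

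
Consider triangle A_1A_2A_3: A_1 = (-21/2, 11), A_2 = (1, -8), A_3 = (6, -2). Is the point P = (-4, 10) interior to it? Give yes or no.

no

Barycentric coordinates of P: (30/41, -17/41, 28/41).
The three coordinates are positive, negative, positive; a point is interior exactly when all three are positive.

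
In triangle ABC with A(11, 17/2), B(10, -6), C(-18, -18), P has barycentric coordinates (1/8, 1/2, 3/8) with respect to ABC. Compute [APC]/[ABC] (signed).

The signed ratio [APC]/[ABC] equals the barycentric coordinate of P at vertex B, which is 1/2.

1/2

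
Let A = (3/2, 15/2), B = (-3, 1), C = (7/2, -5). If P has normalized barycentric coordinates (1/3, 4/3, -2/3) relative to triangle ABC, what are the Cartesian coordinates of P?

(-35/6, 43/6)

P = (1/3)·A + (4/3)·B + (-2/3)·C.
x-coordinate: (1/3)·(3/2) + (4/3)·(-3) + (-2/3)·(7/2) = -35/6.
y-coordinate: (1/3)·(15/2) + (4/3)·1 + (-2/3)·(-5) = 43/6.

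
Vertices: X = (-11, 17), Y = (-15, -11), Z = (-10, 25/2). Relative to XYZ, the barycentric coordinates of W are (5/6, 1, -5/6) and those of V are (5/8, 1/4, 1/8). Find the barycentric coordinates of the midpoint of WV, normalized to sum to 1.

Since both coordinate triples sum to 1, the midpoint's barycentrics are the componentwise average.
(5/6+5/8)/2 = 35/48; similarly 5/8 and -17/48.

(35/48, 5/8, -17/48)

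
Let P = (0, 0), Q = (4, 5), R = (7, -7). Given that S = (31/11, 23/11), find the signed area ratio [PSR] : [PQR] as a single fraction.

6/11

[PQR] = ½·(0·(5−(-7)) + 4·(-7−0) + 7·(0−5)) = ½·(0 − 28 − 35) = -63/2.
[PSR] = ½·(0·(23/11−(-7)) + (31/11)·(-7−0) + 7·(0−(23/11))) = ½·(0 − 217/11 − 161/11) = -189/11, so the ratio is (-189/11)/(-63/2) = 6/11.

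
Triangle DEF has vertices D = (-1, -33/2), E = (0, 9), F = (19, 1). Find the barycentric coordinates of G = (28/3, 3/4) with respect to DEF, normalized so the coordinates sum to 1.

Signed area of the reference triangle: [DEF] = ½·((-1)·(9−1) + 0·(1−(-33/2)) + 19·(-33/2−9)) = ½·(-8 + 0 − 969/2) = -985/4.
[GEF] = ½·((28/3)·(9−1) + 0·(1−(3/4)) + 19·(3/4−9)) = ½·(224/3 + 0 − 627/4) = -985/24, so the D-coordinate is (-985/24)/(-985/4) = 1/6.
[DGF] = ½·((-1)·(3/4−1) + (28/3)·(1−(-33/2)) + 19·(-33/2−(3/4))) = ½·(1/4 + 490/3 − 1311/4) = -985/12, so the E-coordinate is 1/3.
[DEG] = ½·((-1)·(9−(3/4)) + 0·(3/4−(-33/2)) + (28/3)·(-33/2−9)) = ½·(-33/4 + 0 − 238) = -985/8, so the F-coordinate is 1/2.

(1/6, 1/3, 1/2)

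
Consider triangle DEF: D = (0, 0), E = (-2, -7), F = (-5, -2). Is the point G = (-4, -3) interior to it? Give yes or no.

yes

Barycentric coordinates of G: (2/31, 7/31, 22/31).
The three coordinates are positive, positive, positive; a point is interior exactly when all three are positive.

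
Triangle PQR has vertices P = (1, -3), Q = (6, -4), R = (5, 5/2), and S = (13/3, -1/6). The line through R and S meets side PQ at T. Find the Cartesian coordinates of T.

(7/2, -7/2)

Barycentric coordinates of S with respect to PQR: (2/9, 2/9, 5/9).
On side PQ the R-coordinate is zero; dropping S's R-weight 5/9 and renormalizing the remaining 2/9 : 2/9 gives weights 1/2, 1/2 on P, Q.
T = (1/2)·(1, -3) + (1/2)·(6, -4) = (7/2, -7/2).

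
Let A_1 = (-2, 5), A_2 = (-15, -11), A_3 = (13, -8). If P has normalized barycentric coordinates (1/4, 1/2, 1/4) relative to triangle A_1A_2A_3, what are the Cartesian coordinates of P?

P = (1/4)·A_1 + (1/2)·A_2 + (1/4)·A_3.
x-coordinate: (1/4)·(-2) + (1/2)·(-15) + (1/4)·13 = -19/4.
y-coordinate: (1/4)·5 + (1/2)·(-11) + (1/4)·(-8) = -25/4.

(-19/4, -25/4)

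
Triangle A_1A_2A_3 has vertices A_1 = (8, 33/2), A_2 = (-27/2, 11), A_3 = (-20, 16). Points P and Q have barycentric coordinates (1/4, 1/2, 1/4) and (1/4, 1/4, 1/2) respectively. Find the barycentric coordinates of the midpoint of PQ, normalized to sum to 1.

Since both coordinate triples sum to 1, the midpoint's barycentrics are the componentwise average.
(1/4+1/4)/2 = 1/4; similarly 3/8 and 3/8.

(1/4, 3/8, 3/8)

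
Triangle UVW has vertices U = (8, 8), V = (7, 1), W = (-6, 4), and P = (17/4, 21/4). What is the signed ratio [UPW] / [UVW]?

[UVW] = ½·(8·(1−4) + 7·(4−8) + (-6)·(8−1)) = ½·(-24 − 28 − 42) = -47.
[UPW] = ½·(8·(21/4−4) + (17/4)·(4−8) + (-6)·(8−(21/4))) = ½·(10 − 17 − 33/2) = -47/4, so the ratio is (-47/4)/(-47) = 1/4.

1/4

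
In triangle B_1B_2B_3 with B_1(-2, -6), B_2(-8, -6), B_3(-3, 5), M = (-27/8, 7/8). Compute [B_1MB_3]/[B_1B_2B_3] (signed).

1/8

[B_1B_2B_3] = ½·((-2)·(-6−5) + (-8)·(5−(-6)) + (-3)·(-6−(-6))) = ½·(22 − 88 + 0) = -33.
[B_1MB_3] = ½·((-2)·(7/8−5) + (-27/8)·(5−(-6)) + (-3)·(-6−(7/8))) = ½·(33/4 − 297/8 + 165/8) = -33/8, so the ratio is (-33/8)/(-33) = 1/8.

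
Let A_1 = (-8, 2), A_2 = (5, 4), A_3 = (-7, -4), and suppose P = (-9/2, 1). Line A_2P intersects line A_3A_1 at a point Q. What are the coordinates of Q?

(-23/3, 0)

Barycentric coordinates of P with respect to A_1A_2A_3: (1/2, 1/4, 1/4).
On side A_3A_1 the A_2-coordinate is zero; dropping P's A_2-weight 1/4 and renormalizing the remaining 1/4 : 1/2 gives weights 1/3, 2/3 on A_3, A_1.
Q = (1/3)·(-7, -4) + (2/3)·(-8, 2) = (-23/3, 0).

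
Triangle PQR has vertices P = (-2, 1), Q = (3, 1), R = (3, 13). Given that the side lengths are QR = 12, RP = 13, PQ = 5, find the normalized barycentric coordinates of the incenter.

(2/5, 13/30, 1/6)

The incenter has barycentric coordinates proportional to the opposite side lengths: (12 : 13 : 5).
Normalizing by 12+13+5 = 30 gives (2/5, 13/30, 1/6).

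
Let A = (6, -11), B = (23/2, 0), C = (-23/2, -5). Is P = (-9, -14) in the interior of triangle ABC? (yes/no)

no

Barycentric coordinates of P: (439/451, -285/451, 27/41).
The three coordinates are positive, negative, positive; a point is interior exactly when all three are positive.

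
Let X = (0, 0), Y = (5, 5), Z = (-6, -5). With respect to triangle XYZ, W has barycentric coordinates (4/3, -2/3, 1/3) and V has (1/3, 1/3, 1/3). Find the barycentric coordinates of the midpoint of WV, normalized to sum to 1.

Since both coordinate triples sum to 1, the midpoint's barycentrics are the componentwise average.
(4/3+1/3)/2 = 5/6; similarly -1/6 and 1/3.

(5/6, -1/6, 1/3)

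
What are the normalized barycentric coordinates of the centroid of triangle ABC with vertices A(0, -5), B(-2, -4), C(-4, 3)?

The centroid is the average of the vertices, so each weight is 1/3.

(1/3, 1/3, 1/3)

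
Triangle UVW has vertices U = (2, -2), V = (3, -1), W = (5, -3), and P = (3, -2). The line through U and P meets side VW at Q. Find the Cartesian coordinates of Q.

(4, -2)

Barycentric coordinates of P with respect to UVW: (1/2, 1/4, 1/4).
On side VW the U-coordinate is zero; dropping P's U-weight 1/2 and renormalizing the remaining 1/4 : 1/4 gives weights 1/2, 1/2 on V, W.
Q = (1/2)·(3, -1) + (1/2)·(5, -3) = (4, -2).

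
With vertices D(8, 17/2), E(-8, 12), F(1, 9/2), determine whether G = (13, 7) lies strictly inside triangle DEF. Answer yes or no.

Barycentric coordinates of G: (75/59, -61/177, 13/177).
The three coordinates are positive, negative, positive; a point is interior exactly when all three are positive.

no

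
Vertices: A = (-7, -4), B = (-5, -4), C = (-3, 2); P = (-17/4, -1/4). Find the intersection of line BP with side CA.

Barycentric coordinates of P with respect to ABC: (1/4, 1/8, 5/8).
On side CA the B-coordinate is zero; dropping P's B-weight 1/8 and renormalizing the remaining 5/8 : 1/4 gives weights 5/7, 2/7 on C, A.
Q = (5/7)·(-3, 2) + (2/7)·(-7, -4) = (-29/7, 2/7).

(-29/7, 2/7)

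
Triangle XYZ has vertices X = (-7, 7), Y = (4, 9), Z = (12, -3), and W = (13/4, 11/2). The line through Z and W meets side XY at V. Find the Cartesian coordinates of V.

(1/3, 25/3)

Barycentric coordinates of W with respect to XYZ: (1/4, 1/2, 1/4).
On side XY the Z-coordinate is zero; dropping W's Z-weight 1/4 and renormalizing the remaining 1/4 : 1/2 gives weights 1/3, 2/3 on X, Y.
V = (1/3)·(-7, 7) + (2/3)·(4, 9) = (1/3, 25/3).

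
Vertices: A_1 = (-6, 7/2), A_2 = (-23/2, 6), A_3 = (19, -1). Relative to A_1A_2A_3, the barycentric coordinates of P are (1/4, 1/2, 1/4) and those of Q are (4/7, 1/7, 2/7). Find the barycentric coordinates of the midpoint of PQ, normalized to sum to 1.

(23/56, 9/28, 15/56)

Since both coordinate triples sum to 1, the midpoint's barycentrics are the componentwise average.
(1/4+4/7)/2 = 23/56; similarly 9/28 and 15/56.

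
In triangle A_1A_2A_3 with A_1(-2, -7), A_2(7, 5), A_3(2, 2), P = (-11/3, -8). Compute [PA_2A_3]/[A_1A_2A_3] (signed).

[A_1A_2A_3] = ½·((-2)·(5−2) + 7·(2−(-7)) + 2·(-7−5)) = ½·(-6 + 63 − 24) = 33/2.
[PA_2A_3] = ½·((-11/3)·(5−2) + 7·(2−(-8)) + 2·(-8−5)) = ½·(-11 + 70 − 26) = 33/2, so the ratio is (33/2)/(33/2) = 1.

1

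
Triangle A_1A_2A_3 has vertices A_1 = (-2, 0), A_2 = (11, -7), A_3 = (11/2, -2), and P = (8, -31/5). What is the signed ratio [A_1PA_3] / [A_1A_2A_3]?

1

[A_1A_2A_3] = ½·((-2)·(-7−(-2)) + 11·(-2−0) + (11/2)·(0−(-7))) = ½·(10 − 22 + 77/2) = 53/4.
[A_1PA_3] = ½·((-2)·(-31/5−(-2)) + 8·(-2−0) + (11/2)·(0−(-31/5))) = ½·(42/5 − 16 + 341/10) = 53/4, so the ratio is (53/4)/(53/4) = 1.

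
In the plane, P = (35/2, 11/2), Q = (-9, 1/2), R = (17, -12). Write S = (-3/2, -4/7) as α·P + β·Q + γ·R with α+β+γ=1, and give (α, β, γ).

Signed area of the reference triangle: [PQR] = ½·((35/2)·(1/2−(-12)) + (-9)·(-12−(11/2)) + 17·(11/2−(1/2))) = ½·(875/4 + 315/2 + 85) = 1845/8.
[SQR] = ½·((-3/2)·(1/2−(-12)) + (-9)·(-12−(-4/7)) + 17·(-4/7−(1/2))) = ½·(-75/4 + 720/7 − 255/14) = 1845/56, so the P-coordinate is (1845/56)/(1845/8) = 1/7.
[PSR] = ½·((35/2)·(-4/7−(-12)) + (-3/2)·(-12−(11/2)) + 17·(11/2−(-4/7))) = ½·(200 + 105/4 + 1445/14) = 9225/56, so the Q-coordinate is 5/7.
[PQS] = ½·((35/2)·(1/2−(-4/7)) + (-9)·(-4/7−(11/2)) + (-3/2)·(11/2−(1/2))) = ½·(75/4 + 765/14 − 15/2) = 1845/56, so the R-coordinate is 1/7.

(1/7, 5/7, 1/7)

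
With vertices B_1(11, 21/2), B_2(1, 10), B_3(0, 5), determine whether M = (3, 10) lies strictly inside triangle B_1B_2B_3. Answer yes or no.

Barycentric coordinates of M: (20/99, 7/9, 2/99).
The three coordinates are positive, positive, positive; a point is interior exactly when all three are positive.

yes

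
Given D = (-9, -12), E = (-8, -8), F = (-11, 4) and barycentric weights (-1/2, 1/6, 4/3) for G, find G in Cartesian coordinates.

(-23/2, 10)

G = (-1/2)·D + (1/6)·E + (4/3)·F.
x-coordinate: (-1/2)·(-9) + (1/6)·(-8) + (4/3)·(-11) = -23/2.
y-coordinate: (-1/2)·(-12) + (1/6)·(-8) + (4/3)·4 = 10.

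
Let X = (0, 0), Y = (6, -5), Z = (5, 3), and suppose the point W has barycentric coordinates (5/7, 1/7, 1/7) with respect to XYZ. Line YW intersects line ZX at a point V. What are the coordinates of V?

Line YW meets ZX where the Y-coordinate vanishes; zeroing W's Y-weight and renormalizing leaves Z, X-weights 1/7 : 5/7 → (1/6, 5/6).
So V = (1/6)·Z + (5/6)·X = (5/6, 1/2).

(5/6, 1/2)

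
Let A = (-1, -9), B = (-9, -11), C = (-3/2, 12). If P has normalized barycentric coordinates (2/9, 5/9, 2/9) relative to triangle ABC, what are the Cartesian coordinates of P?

P = (2/9)·A + (5/9)·B + (2/9)·C.
x-coordinate: (2/9)·(-1) + (5/9)·(-9) + (2/9)·(-3/2) = -50/9.
y-coordinate: (2/9)·(-9) + (5/9)·(-11) + (2/9)·12 = -49/9.

(-50/9, -49/9)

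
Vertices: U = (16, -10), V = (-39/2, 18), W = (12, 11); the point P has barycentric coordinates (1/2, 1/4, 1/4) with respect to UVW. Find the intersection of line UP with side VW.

Line UP meets VW where the U-coordinate vanishes; zeroing P's U-weight and renormalizing leaves V, W-weights 1/4 : 1/4 → (1/2, 1/2).
So Q = (1/2)·V + (1/2)·W = (-15/4, 29/2).

(-15/4, 29/2)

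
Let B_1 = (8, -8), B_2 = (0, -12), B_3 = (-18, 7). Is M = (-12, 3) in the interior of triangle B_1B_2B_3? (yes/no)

Barycentric coordinates of M: (3/16, 1/16, 3/4).
The three coordinates are positive, positive, positive; a point is interior exactly when all three are positive.

yes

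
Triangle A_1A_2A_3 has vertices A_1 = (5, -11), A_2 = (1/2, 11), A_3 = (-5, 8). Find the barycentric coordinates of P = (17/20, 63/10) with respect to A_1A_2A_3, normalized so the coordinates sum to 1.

(1/5, 7/10, 1/10)

Signed area of the reference triangle: [A_1A_2A_3] = ½·(5·(11−8) + (1/2)·(8−(-11)) + (-5)·(-11−11)) = ½·(15 + 19/2 + 110) = 269/4.
[PA_2A_3] = ½·((17/20)·(11−8) + (1/2)·(8−(63/10)) + (-5)·(63/10−11)) = ½·(51/20 + 17/20 + 47/2) = 269/20, so the A_1-coordinate is (269/20)/(269/4) = 1/5.
[A_1PA_3] = ½·(5·(63/10−8) + (17/20)·(8−(-11)) + (-5)·(-11−(63/10))) = ½·(-17/2 + 323/20 + 173/2) = 1883/40, so the A_2-coordinate is 7/10.
[A_1A_2P] = ½·(5·(11−(63/10)) + (1/2)·(63/10−(-11)) + (17/20)·(-11−11)) = ½·(47/2 + 173/20 − 187/10) = 269/40, so the A_3-coordinate is 1/10.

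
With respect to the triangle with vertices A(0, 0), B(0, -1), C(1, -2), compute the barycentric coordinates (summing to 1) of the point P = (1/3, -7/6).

Signed area of the reference triangle: [ABC] = ½·(0·(-1−(-2)) + 0·(-2−0) + 1·(0−(-1))) = ½·(0 + 0 + 1) = 1/2.
[PBC] = ½·((1/3)·(-1−(-2)) + 0·(-2−(-7/6)) + 1·(-7/6−(-1))) = ½·(1/3 + 0 − 1/6) = 1/12, so the A-coordinate is (1/12)/(1/2) = 1/6.
[APC] = ½·(0·(-7/6−(-2)) + (1/3)·(-2−0) + 1·(0−(-7/6))) = ½·(0 − 2/3 + 7/6) = 1/4, so the B-coordinate is 1/2.
[ABP] = ½·(0·(-1−(-7/6)) + 0·(-7/6−0) + (1/3)·(0−(-1))) = ½·(0 + 0 + 1/3) = 1/6, so the C-coordinate is 1/3.

(1/6, 1/2, 1/3)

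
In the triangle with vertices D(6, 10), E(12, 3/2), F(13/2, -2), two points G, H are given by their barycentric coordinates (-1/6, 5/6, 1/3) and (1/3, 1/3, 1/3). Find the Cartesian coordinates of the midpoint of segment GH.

Barycentric coordinates of the midpoint are the average: (1/12, 7/12, 1/3).
Converting: (1/12)·D + (7/12)·E + (1/3)·F = (29/3, 25/24).

(29/3, 25/24)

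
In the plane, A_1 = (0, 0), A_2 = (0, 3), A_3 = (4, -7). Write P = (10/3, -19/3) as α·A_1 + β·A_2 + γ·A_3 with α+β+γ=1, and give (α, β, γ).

(1/3, -1/6, 5/6)

Signed area of the reference triangle: [A_1A_2A_3] = ½·(0·(3−(-7)) + 0·(-7−0) + 4·(0−3)) = ½·(0 + 0 − 12) = -6.
[PA_2A_3] = ½·((10/3)·(3−(-7)) + 0·(-7−(-19/3)) + 4·(-19/3−3)) = ½·(100/3 + 0 − 112/3) = -2, so the A_1-coordinate is (-2)/(-6) = 1/3.
[A_1PA_3] = ½·(0·(-19/3−(-7)) + (10/3)·(-7−0) + 4·(0−(-19/3))) = ½·(0 − 70/3 + 76/3) = 1, so the A_2-coordinate is -1/6.
[A_1A_2P] = ½·(0·(3−(-19/3)) + 0·(-19/3−0) + (10/3)·(0−3)) = ½·(0 + 0 − 10) = -5, so the A_3-coordinate is 5/6.
Check: 1/3 − 1/6 + 5/6 = 1.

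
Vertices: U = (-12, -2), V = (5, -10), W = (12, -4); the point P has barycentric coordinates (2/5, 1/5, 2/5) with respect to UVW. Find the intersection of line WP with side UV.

(-19/3, -14/3)

Line WP meets UV where the W-coordinate vanishes; zeroing P's W-weight and renormalizing leaves U, V-weights 2/5 : 1/5 → (2/3, 1/3).
So Q = (2/3)·U + (1/3)·V = (-19/3, -14/3).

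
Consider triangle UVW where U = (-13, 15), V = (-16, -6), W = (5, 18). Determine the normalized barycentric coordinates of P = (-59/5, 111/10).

(7/10, 1/5, 1/10)

Signed area of the reference triangle: [UVW] = ½·((-13)·(-6−18) + (-16)·(18−15) + 5·(15−(-6))) = ½·(312 − 48 + 105) = 369/2.
[PVW] = ½·((-59/5)·(-6−18) + (-16)·(18−(111/10)) + 5·(111/10−(-6))) = ½·(1416/5 − 552/5 + 171/2) = 2583/20, so the U-coordinate is (2583/20)/(369/2) = 7/10.
[UPW] = ½·((-13)·(111/10−18) + (-59/5)·(18−15) + 5·(15−(111/10))) = ½·(897/10 − 177/5 + 39/2) = 369/10, so the V-coordinate is 1/5.
[UVP] = ½·((-13)·(-6−(111/10)) + (-16)·(111/10−15) + (-59/5)·(15−(-6))) = ½·(2223/10 + 312/5 − 1239/5) = 369/20, so the W-coordinate is 1/10.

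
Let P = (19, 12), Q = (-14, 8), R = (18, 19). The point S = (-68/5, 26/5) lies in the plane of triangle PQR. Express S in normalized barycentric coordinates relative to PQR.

Signed area of the reference triangle: [PQR] = ½·(19·(8−19) + (-14)·(19−12) + 18·(12−8)) = ½·(-209 − 98 + 72) = -235/2.
[SQR] = ½·((-68/5)·(8−19) + (-14)·(19−(26/5)) + 18·(26/5−8)) = ½·(748/5 − 966/5 − 252/5) = -47, so the P-coordinate is (-47)/(-235/2) = 2/5.
[PSR] = ½·(19·(26/5−19) + (-68/5)·(19−12) + 18·(12−(26/5))) = ½·(-1311/5 − 476/5 + 612/5) = -235/2, so the Q-coordinate is 1.
[PQS] = ½·(19·(8−(26/5)) + (-14)·(26/5−12) + (-68/5)·(12−8)) = ½·(266/5 + 476/5 − 272/5) = 47, so the R-coordinate is -2/5.
Check: 2/5 + 1 − 2/5 = 1.

(2/5, 1, -2/5)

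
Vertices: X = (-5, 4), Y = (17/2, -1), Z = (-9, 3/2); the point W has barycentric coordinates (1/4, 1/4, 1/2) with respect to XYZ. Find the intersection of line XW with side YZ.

(-19/6, 2/3)

Line XW meets YZ where the X-coordinate vanishes; zeroing W's X-weight and renormalizing leaves Y, Z-weights 1/4 : 1/2 → (1/3, 2/3).
So V = (1/3)·Y + (2/3)·Z = (-19/6, 2/3).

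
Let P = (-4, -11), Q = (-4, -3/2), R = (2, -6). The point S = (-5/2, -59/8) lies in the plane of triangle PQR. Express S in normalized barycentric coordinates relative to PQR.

(1/2, 1/4, 1/4)

Signed area of the reference triangle: [PQR] = ½·((-4)·(-3/2−(-6)) + (-4)·(-6−(-11)) + 2·(-11−(-3/2))) = ½·(-18 − 20 − 19) = -57/2.
[SQR] = ½·((-5/2)·(-3/2−(-6)) + (-4)·(-6−(-59/8)) + 2·(-59/8−(-3/2))) = ½·(-45/4 − 11/2 − 47/4) = -57/4, so the P-coordinate is (-57/4)/(-57/2) = 1/2.
[PSR] = ½·((-4)·(-59/8−(-6)) + (-5/2)·(-6−(-11)) + 2·(-11−(-59/8))) = ½·(11/2 − 25/2 − 29/4) = -57/8, so the Q-coordinate is 1/4.
[PQS] = ½·((-4)·(-3/2−(-59/8)) + (-4)·(-59/8−(-11)) + (-5/2)·(-11−(-3/2))) = ½·(-47/2 − 29/2 + 95/4) = -57/8, so the R-coordinate is 1/4.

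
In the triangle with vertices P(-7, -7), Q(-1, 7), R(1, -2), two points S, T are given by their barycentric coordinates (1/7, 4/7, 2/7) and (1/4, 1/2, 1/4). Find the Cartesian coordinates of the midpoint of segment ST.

Barycentric coordinates of the midpoint are the average: (11/56, 15/28, 15/56).
Converting: (11/56)·P + (15/28)·Q + (15/56)·R = (-23/14, 103/56).

(-23/14, 103/56)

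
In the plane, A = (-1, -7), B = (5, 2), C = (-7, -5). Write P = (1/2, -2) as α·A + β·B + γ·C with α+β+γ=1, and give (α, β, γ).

Signed area of the reference triangle: [ABC] = ½·((-1)·(2−(-5)) + 5·(-5−(-7)) + (-7)·(-7−2)) = ½·(-7 + 10 + 63) = 33.
[PBC] = ½·((1/2)·(2−(-5)) + 5·(-5−(-2)) + (-7)·(-2−2)) = ½·(7/2 − 15 + 28) = 33/4, so the A-coordinate is (33/4)/33 = 1/4.
[APC] = ½·((-1)·(-2−(-5)) + (1/2)·(-5−(-7)) + (-7)·(-7−(-2))) = ½·(-3 + 1 + 35) = 33/2, so the B-coordinate is 1/2.
[ABP] = ½·((-1)·(2−(-2)) + 5·(-2−(-7)) + (1/2)·(-7−2)) = ½·(-4 + 25 − 9/2) = 33/4, so the C-coordinate is 1/4.
Check: 1/4 + 1/2 + 1/4 = 1.

(1/4, 1/2, 1/4)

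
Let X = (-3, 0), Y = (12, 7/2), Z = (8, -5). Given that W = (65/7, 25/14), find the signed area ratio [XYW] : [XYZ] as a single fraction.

[XYZ] = ½·((-3)·(7/2−(-5)) + 12·(-5−0) + 8·(0−(7/2))) = ½·(-51/2 − 60 − 28) = -227/4.
[XYW] = ½·((-3)·(7/2−(25/14)) + 12·(25/14−0) + (65/7)·(0−(7/2))) = ½·(-36/7 + 150/7 − 65/2) = -227/28, so the ratio is (-227/28)/(-227/4) = 1/7.

1/7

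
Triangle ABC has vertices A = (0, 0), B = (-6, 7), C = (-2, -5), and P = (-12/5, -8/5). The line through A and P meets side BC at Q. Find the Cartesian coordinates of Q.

(-3, -2)

Barycentric coordinates of P with respect to ABC: (1/5, 1/5, 3/5).
On side BC the A-coordinate is zero; dropping P's A-weight 1/5 and renormalizing the remaining 1/5 : 3/5 gives weights 1/4, 3/4 on B, C.
Q = (1/4)·(-6, 7) + (3/4)·(-2, -5) = (-3, -2).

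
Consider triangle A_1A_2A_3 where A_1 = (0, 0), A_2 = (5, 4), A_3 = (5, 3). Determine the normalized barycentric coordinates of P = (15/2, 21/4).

(-1/2, 3/4, 3/4)

Signed area of the reference triangle: [A_1A_2A_3] = ½·(0·(4−3) + 5·(3−0) + 5·(0−4)) = ½·(0 + 15 − 20) = -5/2.
[PA_2A_3] = ½·((15/2)·(4−3) + 5·(3−(21/4)) + 5·(21/4−4)) = ½·(15/2 − 45/4 + 25/4) = 5/4, so the A_1-coordinate is (5/4)/(-5/2) = -1/2.
[A_1PA_3] = ½·(0·(21/4−3) + (15/2)·(3−0) + 5·(0−(21/4))) = ½·(0 + 45/2 − 105/4) = -15/8, so the A_2-coordinate is 3/4.
[A_1A_2P] = ½·(0·(4−(21/4)) + 5·(21/4−0) + (15/2)·(0−4)) = ½·(0 + 105/4 − 30) = -15/8, so the A_3-coordinate is 3/4.
Check: -1/2 + 3/4 + 3/4 = 1.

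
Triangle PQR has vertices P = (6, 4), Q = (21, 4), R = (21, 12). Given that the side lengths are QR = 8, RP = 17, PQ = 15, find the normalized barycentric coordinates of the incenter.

The incenter has barycentric coordinates proportional to the opposite side lengths: (8 : 17 : 15).
Normalizing by 8+17+15 = 40 gives (1/5, 17/40, 3/8).

(1/5, 17/40, 3/8)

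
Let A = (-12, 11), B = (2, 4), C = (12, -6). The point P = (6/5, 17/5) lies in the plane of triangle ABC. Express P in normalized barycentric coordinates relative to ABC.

Signed area of the reference triangle: [ABC] = ½·((-12)·(4−(-6)) + 2·(-6−11) + 12·(11−4)) = ½·(-120 − 34 + 84) = -35.
[PBC] = ½·((6/5)·(4−(-6)) + 2·(-6−(17/5)) + 12·(17/5−4)) = ½·(12 − 94/5 − 36/5) = -7, so the A-coordinate is (-7)/(-35) = 1/5.
[APC] = ½·((-12)·(17/5−(-6)) + (6/5)·(-6−11) + 12·(11−(17/5))) = ½·(-564/5 − 102/5 + 456/5) = -21, so the B-coordinate is 3/5.
[ABP] = ½·((-12)·(4−(17/5)) + 2·(17/5−11) + (6/5)·(11−4)) = ½·(-36/5 − 76/5 + 42/5) = -7, so the C-coordinate is 1/5.

(1/5, 3/5, 1/5)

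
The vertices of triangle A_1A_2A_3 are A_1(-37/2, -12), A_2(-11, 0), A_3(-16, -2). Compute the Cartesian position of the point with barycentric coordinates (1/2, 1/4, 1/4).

(-16, -13/2)

P = (1/2)·A_1 + (1/4)·A_2 + (1/4)·A_3.
x-coordinate: (1/2)·(-37/2) + (1/4)·(-11) + (1/4)·(-16) = -16.
y-coordinate: (1/2)·(-12) + (1/4)·0 + (1/4)·(-2) = -13/2.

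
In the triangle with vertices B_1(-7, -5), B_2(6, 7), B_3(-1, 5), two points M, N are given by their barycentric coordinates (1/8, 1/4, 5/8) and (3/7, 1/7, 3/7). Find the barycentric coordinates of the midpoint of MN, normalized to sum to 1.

Since both coordinate triples sum to 1, the midpoint's barycentrics are the componentwise average.
(1/8+3/7)/2 = 31/112; similarly 11/56 and 59/112.

(31/112, 11/56, 59/112)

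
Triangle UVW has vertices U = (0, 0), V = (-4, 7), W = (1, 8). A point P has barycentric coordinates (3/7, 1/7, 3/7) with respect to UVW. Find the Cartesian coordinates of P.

(-1/7, 31/7)

P = (3/7)·U + (1/7)·V + (3/7)·W.
x-coordinate: (3/7)·0 + (1/7)·(-4) + (3/7)·1 = -1/7.
y-coordinate: (3/7)·0 + (1/7)·7 + (3/7)·8 = 31/7.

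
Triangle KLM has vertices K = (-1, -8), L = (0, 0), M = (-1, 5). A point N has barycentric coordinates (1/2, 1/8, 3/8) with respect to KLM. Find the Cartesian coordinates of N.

N = (1/2)·K + (1/8)·L + (3/8)·M.
x-coordinate: (1/2)·(-1) + (1/8)·0 + (3/8)·(-1) = -7/8.
y-coordinate: (1/2)·(-8) + (1/8)·0 + (3/8)·5 = -17/8.

(-7/8, -17/8)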